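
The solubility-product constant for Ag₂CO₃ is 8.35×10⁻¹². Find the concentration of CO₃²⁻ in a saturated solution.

Ag₂CO₃(s) ⇌ 2 Ag⁺(aq) + CO₃²⁻(aq)
For each mole of Ag₂CO₃ that dissolves per liter, [Ag⁺] = 2s and [CO₃²⁻] = s; let s denote this solubility.
Ksp = [Ag⁺]^2[CO₃²⁻] = (2s)^2 · s = 4s^3 = 8.35×10⁻¹²
s = 1.28×10⁻⁴ mol/L
[CO₃²⁻] = s = 1.28×10⁻⁴ mol/L

1.28×10⁻⁴ M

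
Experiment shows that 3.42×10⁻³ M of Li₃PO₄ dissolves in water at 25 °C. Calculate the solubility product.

Li₃PO₄(s) ⇌ 3 Li⁺(aq) + PO₄³⁻(aq)
If s mol/L of Li₃PO₄ dissolves, [Li⁺] = 3s and [PO₄³⁻] = s.
Ksp = [Li⁺]^3[PO₄³⁻] = (3s)^3 · s = 27s^4
Ksp = 27 × (3.42×10⁻³)^4 = 3.69×10⁻⁹

Ksp = 3.69×10⁻⁹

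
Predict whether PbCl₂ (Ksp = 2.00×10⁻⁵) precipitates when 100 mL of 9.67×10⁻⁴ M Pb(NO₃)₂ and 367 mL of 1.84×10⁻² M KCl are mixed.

The combined volume is 467 mL.
[Pb²⁺] = (9.67×10⁻⁴)(100)/467 = 2.07×10⁻⁴ M
[Cl⁻] = (1.84×10⁻²)(367)/467 = 1.45×10⁻² M
Q = [Pb²⁺][Cl⁻]^2 = 4.33×10⁻⁸
Since Q (4.33×10⁻⁸) is less than Ksp (2.00×10⁻⁵), no PbCl₂ precipitates.

No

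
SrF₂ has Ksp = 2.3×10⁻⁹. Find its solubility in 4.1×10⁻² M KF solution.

1.4×10⁻⁶ M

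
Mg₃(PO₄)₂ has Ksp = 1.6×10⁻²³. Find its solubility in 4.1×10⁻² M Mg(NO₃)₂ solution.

Mg₃(PO₄)₂(s) ⇌ 3 Mg²⁺(aq) + 2 PO₄³⁻(aq)
The solution already contains Mg²⁺ at 4.1×10⁻² M. Let s be the molar solubility of Mg₃(PO₄)₂.
[Mg²⁺] ≈ 4.1×10⁻² M (common ion dominates); [PO₄³⁻] = 2s.
Ksp = [Mg²⁺]^3[PO₄³⁻]^2 = (4.1×10⁻²)^3(2s)^2
(2s)^2 = 1.6×10⁻²³ / (4.1×10⁻²)^3 = 2.3×10⁻¹⁹
s = 2.4×10⁻¹⁰ M

2.4×10⁻¹⁰ M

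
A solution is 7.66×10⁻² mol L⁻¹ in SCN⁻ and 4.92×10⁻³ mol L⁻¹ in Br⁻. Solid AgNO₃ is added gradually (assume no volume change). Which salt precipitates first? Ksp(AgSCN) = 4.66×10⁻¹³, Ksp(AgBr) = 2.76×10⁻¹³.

Each salt precipitates once Q = Ksp for that salt.
For AgSCN: [Ag⁺] = (Ksp/[SCN⁻]) = 6.08×10⁻¹² mol L⁻¹
For AgBr: [Ag⁺] = (Ksp/[Br⁻]) = 5.61×10⁻¹¹ mol L⁻¹
The smaller threshold [Ag⁺] is reached first, so AgSCN precipitates first.

AgSCN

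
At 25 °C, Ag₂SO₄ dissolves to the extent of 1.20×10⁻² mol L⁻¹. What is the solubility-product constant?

Ag₂SO₄(s) ⇌ 2 Ag⁺(aq) + SO₄²⁻(aq)
Call the molar solubility s, so that [Ag⁺] = 2s and [SO₄²⁻] = s.
Ksp = [Ag⁺]^2[SO₄²⁻] = (2s)^2 · s = 4s^3
Ksp = 4 × (1.20×10⁻²)^3 = 6.91×10⁻⁶

Ksp = 6.91×10⁻⁶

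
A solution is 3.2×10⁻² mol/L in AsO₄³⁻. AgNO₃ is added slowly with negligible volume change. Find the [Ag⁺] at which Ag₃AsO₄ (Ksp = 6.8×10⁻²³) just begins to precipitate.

The threshold for precipitation is Q = Ksp.
Ag₃AsO₄(s) ⇌ 3 Ag⁺(aq) + AsO₄³⁻(aq)
Ksp = [Ag⁺]^3[AsO₄³⁻] = [Ag⁺]^3(3.2×10⁻²)
[Ag⁺]^3 = 6.8×10⁻²³ / (3.2×10⁻²) = 2.1×10⁻²¹
[Ag⁺] = 1.3×10⁻⁷ mol/L

1.3×10⁻⁷ M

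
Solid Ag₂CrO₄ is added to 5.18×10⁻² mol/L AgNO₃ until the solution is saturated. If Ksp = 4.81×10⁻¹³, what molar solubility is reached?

1.79×10⁻¹⁰ M

Ag₂CrO₄(s) ⇌ 2 Ag⁺(aq) + CrO₄²⁻(aq)
Ag⁺ is already present at 5.18×10⁻² mol/L. If s mol/L of Ag₂CrO₄ dissolves, [CrO₄²⁻] = s while [Ag⁺] ≈ 5.18×10⁻² mol/L.
Ksp = [Ag⁺]^2[CrO₄²⁻] = (5.18×10⁻²)^2s
s = 4.81×10⁻¹³ / (5.18×10⁻²)^2 = 1.79×10⁻¹⁰
s = 1.79×10⁻¹⁰ mol/L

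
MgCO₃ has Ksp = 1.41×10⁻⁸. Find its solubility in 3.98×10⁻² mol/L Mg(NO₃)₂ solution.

MgCO₃(s) ⇌ Mg²⁺(aq) + CO₃²⁻(aq)
With Mg²⁺ already at 3.98×10⁻² mol/L and s small, take [Mg²⁺] ≈ 3.98×10⁻² mol/L and [CO₃²⁻] = s.
Ksp = [Mg²⁺][CO₃²⁻] = (3.98×10⁻²)s
s = 1.41×10⁻⁸ / (3.98×10⁻²) = 3.54×10⁻⁷
s = 3.54×10⁻⁷ mol/L

3.54×10⁻⁷ M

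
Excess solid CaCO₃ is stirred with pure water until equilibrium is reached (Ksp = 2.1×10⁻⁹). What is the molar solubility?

CaCO₃(s) ⇌ Ca²⁺(aq) + CO₃²⁻(aq)
Call the molar solubility s, so that [Ca²⁺] = s and [CO₃²⁻] = s.
Ksp = [Ca²⁺][CO₃²⁻] = s · s = s^2
s^2 = 2.1×10⁻⁹
Taking the 2nd root, s = 4.6×10⁻⁵ M.

4.6×10⁻⁵ M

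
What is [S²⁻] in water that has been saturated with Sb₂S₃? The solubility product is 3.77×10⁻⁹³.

3.85×10⁻¹⁹ M

Sb₂S₃(s) ⇌ 2 Sb³⁺(aq) + 3 S²⁻(aq)
With molar solubility s: [Sb³⁺] = 2s, [S²⁻] = 3s.
Ksp = [Sb³⁺]^2[S²⁻]^3 = (2s)^2 · (3s)^3 = 108s^5 = 3.77×10⁻⁹³
s = 1.28×10⁻¹⁹ M
[S²⁻] = 3s = 3.85×10⁻¹⁹ M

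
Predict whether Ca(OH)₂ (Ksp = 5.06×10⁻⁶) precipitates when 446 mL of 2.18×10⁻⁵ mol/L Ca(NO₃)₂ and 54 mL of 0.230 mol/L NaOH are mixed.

No

The combined volume is 500 mL.
[Ca²⁺] = (2.18×10⁻⁵)(446)/500 = 1.94×10⁻⁵ mol/L
[OH⁻] = (0.230)(54)/500 = 2.48×10⁻² mol/L
Q = [Ca²⁺][OH⁻]^2 = 1.20×10⁻⁸
Q = 1.20×10⁻⁸ < Ksp = 5.06×10⁻⁶, so the solution is unsaturated and no precipitate forms.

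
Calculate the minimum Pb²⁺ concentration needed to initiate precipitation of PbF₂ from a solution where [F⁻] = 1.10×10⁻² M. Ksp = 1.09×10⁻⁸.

Precipitation begins when Q = Ksp.
PbF₂(s) ⇌ Pb²⁺(aq) + 2 F⁻(aq)
Ksp = [Pb²⁺][F⁻]^2 = [Pb²⁺](1.10×10⁻²)^2
[Pb²⁺] = 1.09×10⁻⁸ / (1.10×10⁻²)^2 = 9.01×10⁻⁵
[Pb²⁺] = 9.01×10⁻⁵ M

9.01×10⁻⁵ M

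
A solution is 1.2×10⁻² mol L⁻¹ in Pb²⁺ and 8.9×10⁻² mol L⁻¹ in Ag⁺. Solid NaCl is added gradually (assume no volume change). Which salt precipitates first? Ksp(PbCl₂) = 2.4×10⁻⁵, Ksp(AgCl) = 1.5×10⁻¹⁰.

The threshold for precipitation is Q = Ksp.
For PbCl₂: [Cl⁻] = (Ksp/[Pb²⁺])^(1/2) = 4.5×10⁻² mol L⁻¹
For AgCl: [Cl⁻] = (Ksp/[Ag⁺]) = 1.7×10⁻⁹ mol L⁻¹
Since AgCl needs less Cl⁻ to reach saturation, it precipitates first.

AgCl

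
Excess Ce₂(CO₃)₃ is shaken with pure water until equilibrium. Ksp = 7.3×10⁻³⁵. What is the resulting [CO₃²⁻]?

1.8×10⁻⁷ M

Ce₂(CO₃)₃(s) ⇌ 2 Ce³⁺(aq) + 3 CO₃²⁻(aq)
If s mol/L of Ce₂(CO₃)₃ dissolves, [Ce³⁺] = 2s and [CO₃²⁻] = 3s.
Ksp = [Ce³⁺]^2[CO₃²⁻]^3 = (2s)^2 · (3s)^3 = 108s^5 = 7.3×10⁻³⁵
s = 5.8×10⁻⁸ M
[CO₃²⁻] = 3s = 1.8×10⁻⁷ M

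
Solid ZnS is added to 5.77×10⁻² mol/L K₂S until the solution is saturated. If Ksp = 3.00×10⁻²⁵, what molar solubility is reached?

ZnS(s) ⇌ Zn²⁺(aq) + S²⁻(aq)
With S²⁻ already at 5.77×10⁻² mol/L and s small, take [S²⁻] ≈ 5.77×10⁻² mol/L and [Zn²⁺] = s.
Ksp = [Zn²⁺][S²⁻] = s(5.77×10⁻²)
s = 3.00×10⁻²⁵ / (5.77×10⁻²) = 5.20×10⁻²⁴
s = 5.20×10⁻²⁴ mol/L

5.20×10⁻²⁴ M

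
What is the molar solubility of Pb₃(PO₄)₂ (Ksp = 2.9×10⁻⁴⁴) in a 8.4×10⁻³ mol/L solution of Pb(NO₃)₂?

1.1×10⁻¹⁹ M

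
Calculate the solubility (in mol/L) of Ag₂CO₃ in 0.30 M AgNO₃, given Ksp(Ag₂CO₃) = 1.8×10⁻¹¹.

2.0×10⁻¹⁰ M

Ag₂CO₃(s) ⇌ 2 Ag⁺(aq) + CO₃²⁻(aq)
Let s be the solubility of Ag₂CO₃ here. The common ion gives [Ag⁺] ≈ 0.30 M, and [CO₃²⁻] = s.
Ksp = [Ag⁺]^2[CO₃²⁻] = (0.30)^2s
s = 1.8×10⁻¹¹ / (0.30)^2 = 2.0×10⁻¹⁰
s = 2.0×10⁻¹⁰ M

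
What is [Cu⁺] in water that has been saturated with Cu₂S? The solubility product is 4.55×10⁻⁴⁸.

2.09×10⁻¹⁶ M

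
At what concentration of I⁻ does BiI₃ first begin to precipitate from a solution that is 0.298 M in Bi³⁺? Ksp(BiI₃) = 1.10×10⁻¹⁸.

Precipitation of each salt begins when its ion product equals Ksp.
BiI₃(s) ⇌ Bi³⁺(aq) + 3 I⁻(aq)
Ksp = [Bi³⁺][I⁻]^3 = [I⁻]^3(0.298)
[I⁻]^3 = 1.10×10⁻¹⁸ / (0.298) = 3.69×10⁻¹⁸
[I⁻] = 1.55×10⁻⁶ M

1.55×10⁻⁶ M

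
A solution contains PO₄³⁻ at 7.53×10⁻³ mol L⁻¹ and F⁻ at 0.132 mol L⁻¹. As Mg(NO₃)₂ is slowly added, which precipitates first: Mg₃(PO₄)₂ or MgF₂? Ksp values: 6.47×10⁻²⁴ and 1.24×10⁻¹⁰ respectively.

MgF₂

The threshold for precipitation is Q = Ksp.
For Mg₃(PO₄)₂: [Mg²⁺] = (Ksp/[PO₄³⁻]^2)^(1/3) = 4.85×10⁻⁷ mol L⁻¹
For MgF₂: [Mg²⁺] = (Ksp/[F⁻]^2) = 7.12×10⁻⁹ mol L⁻¹
MgF₂ requires the lower [Mg²⁺], so it precipitates first.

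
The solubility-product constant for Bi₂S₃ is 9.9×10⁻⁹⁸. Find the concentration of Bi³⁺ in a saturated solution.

3.1×10⁻²⁰ M

Bi₂S₃(s) ⇌ 2 Bi³⁺(aq) + 3 S²⁻(aq)
With molar solubility s: [Bi³⁺] = 2s, [S²⁻] = 3s.
Ksp = [Bi³⁺]^2[S²⁻]^3 = (2s)^2 · (3s)^3 = 108s^5 = 9.9×10⁻⁹⁸
s = 1.6×10⁻²⁰ M
[Bi³⁺] = 2s = 3.1×10⁻²⁰ M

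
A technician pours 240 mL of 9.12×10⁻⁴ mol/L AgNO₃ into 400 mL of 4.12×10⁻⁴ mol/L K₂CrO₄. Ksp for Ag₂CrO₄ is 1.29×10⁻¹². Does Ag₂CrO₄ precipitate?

After mixing, V = 240 mL + 400 mL = 640 mL.
[Ag⁺] = (9.12×10⁻⁴)(240)/640 = 3.42×10⁻⁴ mol/L
[CrO₄²⁻] = (4.12×10⁻⁴)(400)/640 = 2.58×10⁻⁴ mol/L
Q = [Ag⁺]^2[CrO₄²⁻] = 3.01×10⁻¹¹
Since Q (3.01×10⁻¹¹) exceeds Ksp (1.29×10⁻¹²), Ag₂CrO₄ will precipitate.

Yes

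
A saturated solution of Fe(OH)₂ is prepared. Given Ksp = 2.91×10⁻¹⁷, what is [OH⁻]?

Fe(OH)₂(s) ⇌ Fe²⁺(aq) + 2 OH⁻(aq)
With molar solubility s: [Fe²⁺] = s, [OH⁻] = 2s.
Ksp = [Fe²⁺][OH⁻]^2 = s · (2s)^2 = 4s^3 = 2.91×10⁻¹⁷
s = 1.94×10⁻⁶ mol/L
[OH⁻] = 2s = 3.88×10⁻⁶ mol/L

3.88×10⁻⁶ M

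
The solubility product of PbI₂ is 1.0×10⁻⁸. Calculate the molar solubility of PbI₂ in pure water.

PbI₂(s) ⇌ Pb²⁺(aq) + 2 I⁻(aq)
Let s be the molar solubility. Then [Pb²⁺] = s and [I⁻] = 2s.
Ksp = [Pb²⁺][I⁻]^2 = s · (2s)^2 = 4s^3
4s^3 = 1.0×10⁻⁸  ⇒  s^3 = 2.5×10⁻⁹
Taking the 3rd root, s = 1.4×10⁻³ M.

1.4×10⁻³ M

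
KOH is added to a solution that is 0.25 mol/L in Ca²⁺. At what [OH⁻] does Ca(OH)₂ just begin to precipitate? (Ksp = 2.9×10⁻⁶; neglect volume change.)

3.4×10⁻³ M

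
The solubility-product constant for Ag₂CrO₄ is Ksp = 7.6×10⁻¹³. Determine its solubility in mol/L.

Ag₂CrO₄(s) ⇌ 2 Ag⁺(aq) + CrO₄²⁻(aq)
If s mol/L of Ag₂CrO₄ dissolves, [Ag⁺] = 2s and [CrO₄²⁻] = s.
Ksp = [Ag⁺]^2[CrO₄²⁻] = (2s)^2 · s = 4s^3
4s^3 = 7.6×10⁻¹³  ⇒  s^3 = 1.9×10⁻¹³
s = (1.9×10⁻¹³)^(1/3) = 5.7×10⁻⁵ mol L⁻¹

5.7×10⁻⁵ M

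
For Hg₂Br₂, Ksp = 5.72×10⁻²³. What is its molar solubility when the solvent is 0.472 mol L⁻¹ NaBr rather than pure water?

2.57×10⁻²² M

Hg₂Br₂(s) ⇌ Hg₂²⁺(aq) + 2 Br⁻(aq)
Br⁻ is already present at 0.472 mol L⁻¹. If s mol/L of Hg₂Br₂ dissolves, [Hg₂²⁺] = s while [Br⁻] ≈ 0.472 mol L⁻¹.
Ksp = [Hg₂²⁺][Br⁻]^2 = s(0.472)^2
s = 5.72×10⁻²³ / (0.472)^2 = 2.57×10⁻²²
s = 2.57×10⁻²² mol L⁻¹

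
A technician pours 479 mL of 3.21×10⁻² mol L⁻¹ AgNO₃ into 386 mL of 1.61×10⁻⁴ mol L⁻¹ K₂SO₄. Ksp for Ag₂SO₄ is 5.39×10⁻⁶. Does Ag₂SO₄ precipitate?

No

Total volume after mixing = 479 + 386 = 865 mL.
[Ag⁺] = (3.21×10⁻²)(479)/865 = 1.78×10⁻² mol L⁻¹
[SO₄²⁻] = (1.61×10⁻⁴)(386)/865 = 7.18×10⁻⁵ mol L⁻¹
Q = [Ag⁺]^2[SO₄²⁻] = 2.27×10⁻⁸
Q = 2.27×10⁻⁸ < Ksp = 5.39×10⁻⁶, so the solution is unsaturated and no precipitate forms.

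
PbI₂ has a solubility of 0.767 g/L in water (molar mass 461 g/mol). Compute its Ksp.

Ksp = 1.84×10⁻⁸

Molar solubility s = (0.767 g/L) / (461 g/mol) = 1.6638×10⁻³ mol/L
PbI₂(s) ⇌ Pb²⁺(aq) + 2 I⁻(aq)
With molar solubility s: [Pb²⁺] = s, [I⁻] = 2s.
Ksp = [Pb²⁺][I⁻]^2 = s · (2s)^2 = 4s^3
Ksp = 4 × (1.6638×10⁻³)^3 = 1.84×10⁻⁸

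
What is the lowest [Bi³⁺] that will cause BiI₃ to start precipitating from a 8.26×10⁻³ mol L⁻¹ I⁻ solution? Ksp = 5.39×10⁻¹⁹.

Precipitation begins when Q = Ksp.
BiI₃(s) ⇌ Bi³⁺(aq) + 3 I⁻(aq)
Ksp = [Bi³⁺][I⁻]^3 = [Bi³⁺](8.26×10⁻³)^3
[Bi³⁺] = 5.39×10⁻¹⁹ / (8.26×10⁻³)^3 = 9.56×10⁻¹³
[Bi³⁺] = 9.56×10⁻¹³ mol L⁻¹

9.56×10⁻¹³ M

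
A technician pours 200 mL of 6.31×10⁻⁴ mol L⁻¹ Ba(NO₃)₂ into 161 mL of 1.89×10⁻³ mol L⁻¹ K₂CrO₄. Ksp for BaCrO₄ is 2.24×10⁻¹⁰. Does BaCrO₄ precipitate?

After mixing, V = 200 mL + 161 mL = 361 mL.
[Ba²⁺] = (6.31×10⁻⁴)(200)/361 = 3.50×10⁻⁴ mol L⁻¹
[CrO₄²⁻] = (1.89×10⁻³)(161)/361 = 8.43×10⁻⁴ mol L⁻¹
Q = [Ba²⁺][CrO₄²⁻] = 2.95×10⁻⁷
Because Q > Ksp (2.95×10⁻⁷ vs 2.24×10⁻¹⁰), a precipitate of BaCrO₄ forms.

Yes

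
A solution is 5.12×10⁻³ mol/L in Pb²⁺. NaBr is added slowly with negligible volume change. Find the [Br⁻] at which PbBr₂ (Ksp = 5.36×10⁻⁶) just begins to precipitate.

3.24×10⁻² M

Each salt precipitates once Q = Ksp for that salt.
PbBr₂(s) ⇌ Pb²⁺(aq) + 2 Br⁻(aq)
Ksp = [Pb²⁺][Br⁻]^2 = [Br⁻]^2(5.12×10⁻³)
[Br⁻]^2 = 5.36×10⁻⁶ / (5.12×10⁻³) = 1.05×10⁻³
[Br⁻] = 3.24×10⁻² mol/L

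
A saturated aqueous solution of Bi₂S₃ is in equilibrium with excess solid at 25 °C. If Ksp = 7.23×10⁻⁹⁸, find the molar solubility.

Bi₂S₃(s) ⇌ 2 Bi³⁺(aq) + 3 S²⁻(aq)
If s mol/L of Bi₂S₃ dissolves, [Bi³⁺] = 2s and [S²⁻] = 3s.
Ksp = [Bi³⁺]^2[S²⁻]^3 = (2s)^2 · (3s)^3 = 108s^5
108s^5 = 7.23×10⁻⁹⁸  ⇒  s^5 = 6.69×10⁻¹⁰⁰
s = (6.69×10⁻¹⁰⁰)^(1/5) = 1.46×10⁻²⁰ M

1.46×10⁻²⁰ M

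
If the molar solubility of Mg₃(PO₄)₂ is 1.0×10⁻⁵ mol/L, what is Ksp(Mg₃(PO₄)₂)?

Ksp = 1.1×10⁻²³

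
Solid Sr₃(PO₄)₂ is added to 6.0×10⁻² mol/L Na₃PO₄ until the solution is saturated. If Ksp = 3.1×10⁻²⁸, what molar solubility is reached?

1.5×10⁻⁹ M

Sr₃(PO₄)₂(s) ⇌ 3 Sr²⁺(aq) + 2 PO₄³⁻(aq)
The solution already contains PO₄³⁻ at 6.0×10⁻² mol/L. Let s be the molar solubility of Sr₃(PO₄)₂.
[PO₄³⁻] ≈ 6.0×10⁻² mol/L (common ion dominates); [Sr²⁺] = 3s.
Ksp = [Sr²⁺]^3[PO₄³⁻]^2 = (3s)^3(6.0×10⁻²)^2
(3s)^3 = 3.1×10⁻²⁸ / (6.0×10⁻²)^2 = 8.6×10⁻²⁶
s = 1.5×10⁻⁹ mol/L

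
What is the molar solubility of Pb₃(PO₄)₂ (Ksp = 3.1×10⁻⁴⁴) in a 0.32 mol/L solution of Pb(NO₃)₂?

4.9×10⁻²² M

Pb₃(PO₄)₂(s) ⇌ 3 Pb²⁺(aq) + 2 PO₄³⁻(aq)
Let s be the solubility of Pb₃(PO₄)₂ here. The common ion gives [Pb²⁺] ≈ 0.32 mol/L, and [PO₄³⁻] = 2s.
Ksp = [Pb²⁺]^3[PO₄³⁻]^2 = (0.32)^3(2s)^2
(2s)^2 = 3.1×10⁻⁴⁴ / (0.32)^3 = 9.5×10⁻⁴³
s = 4.9×10⁻²² mol/L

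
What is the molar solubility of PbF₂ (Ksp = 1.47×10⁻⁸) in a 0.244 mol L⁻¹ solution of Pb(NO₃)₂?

1.23×10⁻⁴ M

PbF₂(s) ⇌ Pb²⁺(aq) + 2 F⁻(aq)
Let s be the solubility of PbF₂ here. The common ion gives [Pb²⁺] ≈ 0.244 mol L⁻¹, and [F⁻] = 2s.
Ksp = [Pb²⁺][F⁻]^2 = (0.244)(2s)^2
(2s)^2 = 1.47×10⁻⁸ / (0.244) = 6.02×10⁻⁸
s = 1.23×10⁻⁴ mol L⁻¹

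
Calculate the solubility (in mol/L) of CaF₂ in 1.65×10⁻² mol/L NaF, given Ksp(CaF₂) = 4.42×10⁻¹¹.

CaF₂(s) ⇌ Ca²⁺(aq) + 2 F⁻(aq)
Let s be the solubility of CaF₂ here. The common ion gives [F⁻] ≈ 1.65×10⁻² mol/L, and [Ca²⁺] = s.
Ksp = [Ca²⁺][F⁻]^2 = s(1.65×10⁻²)^2
s = 4.42×10⁻¹¹ / (1.65×10⁻²)^2 = 1.62×10⁻⁷
s = 1.62×10⁻⁷ mol/L

1.62×10⁻⁷ M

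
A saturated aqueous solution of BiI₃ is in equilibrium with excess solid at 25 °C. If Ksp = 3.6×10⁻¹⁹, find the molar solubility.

1.1×10⁻⁵ M

BiI₃(s) ⇌ Bi³⁺(aq) + 3 I⁻(aq)
Let s be the molar solubility. Then [Bi³⁺] = s and [I⁻] = 3s.
Ksp = [Bi³⁺][I⁻]^3 = s · (3s)^3 = 27s^4
27s^4 = 3.6×10⁻¹⁹  ⇒  s^4 = 1.3×10⁻²⁰
s = 1.1×10⁻⁵ mol L⁻¹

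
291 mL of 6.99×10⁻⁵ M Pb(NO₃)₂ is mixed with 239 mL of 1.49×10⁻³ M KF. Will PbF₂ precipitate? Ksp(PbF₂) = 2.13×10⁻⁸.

Total volume after mixing = 291 + 239 = 530 mL.
[Pb²⁺] = (6.99×10⁻⁵)(291)/530 = 3.84×10⁻⁵ M
[F⁻] = (1.49×10⁻³)(239)/530 = 6.72×10⁻⁴ M
Q = [Pb²⁺][F⁻]^2 = 1.73×10⁻¹¹
Since Q (1.73×10⁻¹¹) is less than Ksp (2.13×10⁻⁸), no PbF₂ precipitates.

No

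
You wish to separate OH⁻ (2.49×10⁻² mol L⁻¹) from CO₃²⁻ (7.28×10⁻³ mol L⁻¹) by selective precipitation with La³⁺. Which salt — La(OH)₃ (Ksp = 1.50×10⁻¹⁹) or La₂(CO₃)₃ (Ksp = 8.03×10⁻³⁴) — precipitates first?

La(OH)₃

Each salt precipitates once Q = Ksp for that salt.
For La(OH)₃: [La³⁺] = (Ksp/[OH⁻]^3) = 9.72×10⁻¹⁵ mol L⁻¹
For La₂(CO₃)₃: [La³⁺] = (Ksp/[CO₃²⁻]^3)^(1/2) = 4.56×10⁻¹⁴ mol L⁻¹
The smaller threshold [La³⁺] is reached first, so La(OH)₃ precipitates first.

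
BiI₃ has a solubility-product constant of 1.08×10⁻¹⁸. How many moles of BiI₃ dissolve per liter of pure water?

BiI₃(s) ⇌ Bi³⁺(aq) + 3 I⁻(aq)
Call the molar solubility s, so that [Bi³⁺] = s and [I⁻] = 3s.
Ksp = [Bi³⁺][I⁻]^3 = s · (3s)^3 = 27s^4
27s^4 = 1.08×10⁻¹⁸  ⇒  s^4 = 4.00×10⁻²⁰
s = (4.00×10⁻²⁰)^(1/4) = 1.41×10⁻⁵ M

1.41×10⁻⁵ M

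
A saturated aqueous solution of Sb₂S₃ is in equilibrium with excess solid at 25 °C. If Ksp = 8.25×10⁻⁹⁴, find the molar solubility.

Sb₂S₃(s) ⇌ 2 Sb³⁺(aq) + 3 S²⁻(aq)
Let s be the molar solubility. Then [Sb³⁺] = 2s and [S²⁻] = 3s.
Ksp = [Sb³⁺]^2[S²⁻]^3 = (2s)^2 · (3s)^3 = 108s^5
108s^5 = 8.25×10⁻⁹⁴  ⇒  s^5 = 7.64×10⁻⁹⁶
Taking the 5th root, s = 9.48×10⁻²⁰ mol L⁻¹.

9.48×10⁻²⁰ M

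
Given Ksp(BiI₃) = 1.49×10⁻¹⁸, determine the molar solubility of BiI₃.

BiI₃(s) ⇌ Bi³⁺(aq) + 3 I⁻(aq)
For each mole of BiI₃ that dissolves per liter, [Bi³⁺] = s and [I⁻] = 3s; let s denote this solubility.
Ksp = [Bi³⁺][I⁻]^3 = s · (3s)^3 = 27s^4
27s^4 = 1.49×10⁻¹⁸  ⇒  s^4 = 5.52×10⁻²⁰
Taking the 4th root, s = 1.53×10⁻⁵ mol/L.

1.53×10⁻⁵ M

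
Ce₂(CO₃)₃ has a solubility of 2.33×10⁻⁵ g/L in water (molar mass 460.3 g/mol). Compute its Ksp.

Molar solubility s = (2.33×10⁻⁵ g/L) / (460.3 g/mol) = 5.0619×10⁻⁸ mol/L
Ce₂(CO₃)₃(s) ⇌ 2 Ce³⁺(aq) + 3 CO₃²⁻(aq)
With molar solubility s: [Ce³⁺] = 2s, [CO₃²⁻] = 3s.
Ksp = [Ce³⁺]^2[CO₃²⁻]^3 = (2s)^2 · (3s)^3 = 108s^5
Ksp = 108 × (5.0619×10⁻⁸)^5 = 3.59×10⁻³⁵

Ksp = 3.59×10⁻³⁵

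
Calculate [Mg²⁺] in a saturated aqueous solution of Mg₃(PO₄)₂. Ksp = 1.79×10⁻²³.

Mg₃(PO₄)₂(s) ⇌ 3 Mg²⁺(aq) + 2 PO₄³⁻(aq)
Call the molar solubility s, so that [Mg²⁺] = 3s and [PO₄³⁻] = 2s.
Ksp = [Mg²⁺]^3[PO₄³⁻]^2 = (3s)^3 · (2s)^2 = 108s^5 = 1.79×10⁻²³
s = 1.11×10⁻⁵ M
[Mg²⁺] = 3s = 3.32×10⁻⁵ M

3.32×10⁻⁵ M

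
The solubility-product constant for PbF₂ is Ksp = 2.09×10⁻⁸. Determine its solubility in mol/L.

1.74×10⁻³ M

PbF₂(s) ⇌ Pb²⁺(aq) + 2 F⁻(aq)
If s mol/L of PbF₂ dissolves, [Pb²⁺] = s and [F⁻] = 2s.
Ksp = [Pb²⁺][F⁻]^2 = s · (2s)^2 = 4s^3
4s^3 = 2.09×10⁻⁸  ⇒  s^3 = 5.23×10⁻⁹
s = (5.23×10⁻⁹)^(1/3) = 1.74×10⁻³ mol L⁻¹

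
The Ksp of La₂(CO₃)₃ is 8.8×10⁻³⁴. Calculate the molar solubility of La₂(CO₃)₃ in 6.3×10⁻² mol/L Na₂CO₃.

9.4×10⁻¹⁶ M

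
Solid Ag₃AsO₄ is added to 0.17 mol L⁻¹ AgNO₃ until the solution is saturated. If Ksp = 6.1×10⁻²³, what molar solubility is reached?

1.2×10⁻²⁰ M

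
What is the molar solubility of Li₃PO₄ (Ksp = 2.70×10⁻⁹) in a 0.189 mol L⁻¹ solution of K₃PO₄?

Li₃PO₄(s) ⇌ 3 Li⁺(aq) + PO₄³⁻(aq)
Let s be the solubility of Li₃PO₄ here. The common ion gives [PO₄³⁻] ≈ 0.189 mol L⁻¹, and [Li⁺] = 3s.
Ksp = [Li⁺]^3[PO₄³⁻] = (3s)^3(0.189)
(3s)^3 = 2.70×10⁻⁹ / (0.189) = 1.43×10⁻⁸
s = 8.09×10⁻⁴ mol L⁻¹

8.09×10⁻⁴ M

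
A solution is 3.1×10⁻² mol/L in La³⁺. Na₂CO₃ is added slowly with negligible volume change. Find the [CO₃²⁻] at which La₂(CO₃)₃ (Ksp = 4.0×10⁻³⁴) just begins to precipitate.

A salt starts to precipitate once the ion product Q reaches its Ksp.
La₂(CO₃)₃(s) ⇌ 2 La³⁺(aq) + 3 CO₃²⁻(aq)
Ksp = [La³⁺]^2[CO₃²⁻]^3 = [CO₃²⁻]^3(3.1×10⁻²)^2
[CO₃²⁻]^3 = 4.0×10⁻³⁴ / (3.1×10⁻²)^2 = 4.2×10⁻³¹
[CO₃²⁻] = 7.5×10⁻¹¹ mol/L

7.5×10⁻¹¹ M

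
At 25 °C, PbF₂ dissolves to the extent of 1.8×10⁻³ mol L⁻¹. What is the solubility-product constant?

Ksp = 2.3×10⁻⁸

PbF₂(s) ⇌ Pb²⁺(aq) + 2 F⁻(aq)
Call the molar solubility s, so that [Pb²⁺] = s and [F⁻] = 2s.
Ksp = [Pb²⁺][F⁻]^2 = s · (2s)^2 = 4s^3
Ksp = 4 × (1.8×10⁻³)^3 = 2.3×10⁻⁸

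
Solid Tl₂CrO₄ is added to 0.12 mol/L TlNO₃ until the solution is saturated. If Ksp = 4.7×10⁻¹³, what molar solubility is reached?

Tl₂CrO₄(s) ⇌ 2 Tl⁺(aq) + CrO₄²⁻(aq)
With Tl⁺ already at 0.12 mol/L and s small, take [Tl⁺] ≈ 0.12 mol/L and [CrO₄²⁻] = s.
Ksp = [Tl⁺]^2[CrO₄²⁻] = (0.12)^2s
s = 4.7×10⁻¹³ / (0.12)^2 = 3.3×10⁻¹¹
s = 3.3×10⁻¹¹ mol/L

3.3×10⁻¹¹ M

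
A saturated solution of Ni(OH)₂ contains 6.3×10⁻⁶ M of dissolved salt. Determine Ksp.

Ni(OH)₂(s) ⇌ Ni²⁺(aq) + 2 OH⁻(aq)
If s mol/L of Ni(OH)₂ dissolves, [Ni²⁺] = s and [OH⁻] = 2s.
Ksp = [Ni²⁺][OH⁻]^2 = s · (2s)^2 = 4s^3
Ksp = 4 × (6.3×10⁻⁶)^3 = 1.0×10⁻¹⁵

Ksp = 1.0×10⁻¹⁵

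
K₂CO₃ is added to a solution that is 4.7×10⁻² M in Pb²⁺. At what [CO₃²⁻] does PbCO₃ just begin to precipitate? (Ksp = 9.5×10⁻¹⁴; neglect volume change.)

2.0×10⁻¹² M

Precipitation of each salt begins when its ion product equals Ksp.
PbCO₃(s) ⇌ Pb²⁺(aq) + CO₃²⁻(aq)
Ksp = [Pb²⁺][CO₃²⁻] = [CO₃²⁻](4.7×10⁻²)
[CO₃²⁻] = 9.5×10⁻¹⁴ / (4.7×10⁻²) = 2.0×10⁻¹²
[CO₃²⁻] = 2.0×10⁻¹² M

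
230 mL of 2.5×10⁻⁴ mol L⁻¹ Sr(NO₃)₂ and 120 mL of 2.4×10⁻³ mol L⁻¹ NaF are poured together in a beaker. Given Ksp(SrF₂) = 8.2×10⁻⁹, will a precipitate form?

After mixing, V = 230 mL + 120 mL = 350 mL.
[Sr²⁺] = (2.5×10⁻⁴)(230)/350 = 1.6×10⁻⁴ mol L⁻¹
[F⁻] = (2.4×10⁻³)(120)/350 = 8.2×10⁻⁴ mol L⁻¹
Q = [Sr²⁺][F⁻]^2 = 1.1×10⁻¹⁰
Q < Ksp (1.1×10⁻¹⁰ vs 8.2×10⁻⁹); the solution remains unsaturated and no precipitate forms.

No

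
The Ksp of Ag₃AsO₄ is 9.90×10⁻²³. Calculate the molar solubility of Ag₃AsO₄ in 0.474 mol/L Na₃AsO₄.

Ag₃AsO₄(s) ⇌ 3 Ag⁺(aq) + AsO₄³⁻(aq)
Let s be the solubility of Ag₃AsO₄ here. The common ion gives [AsO₄³⁻] ≈ 0.474 mol/L, and [Ag⁺] = 3s.
Ksp = [Ag⁺]^3[AsO₄³⁻] = (3s)^3(0.474)
(3s)^3 = 9.90×10⁻²³ / (0.474) = 2.09×10⁻²²
s = 1.98×10⁻⁸ mol/L

1.98×10⁻⁸ M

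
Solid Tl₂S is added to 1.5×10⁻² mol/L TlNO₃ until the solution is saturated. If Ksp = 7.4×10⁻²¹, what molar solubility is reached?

Tl₂S(s) ⇌ 2 Tl⁺(aq) + S²⁻(aq)
With Tl⁺ already at 1.5×10⁻² mol/L and s small, take [Tl⁺] ≈ 1.5×10⁻² mol/L and [S²⁻] = s.
Ksp = [Tl⁺]^2[S²⁻] = (1.5×10⁻²)^2s
s = 7.4×10⁻²¹ / (1.5×10⁻²)^2 = 3.3×10⁻¹⁷
s = 3.3×10⁻¹⁷ mol/L

3.3×10⁻¹⁷ M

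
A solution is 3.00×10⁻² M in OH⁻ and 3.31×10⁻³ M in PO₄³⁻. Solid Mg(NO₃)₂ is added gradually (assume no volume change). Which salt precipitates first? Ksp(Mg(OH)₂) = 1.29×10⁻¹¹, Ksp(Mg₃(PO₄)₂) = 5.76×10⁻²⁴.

Mg(OH)₂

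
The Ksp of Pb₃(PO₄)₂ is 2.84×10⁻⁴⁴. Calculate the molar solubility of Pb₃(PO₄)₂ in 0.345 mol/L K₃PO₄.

Pb₃(PO₄)₂(s) ⇌ 3 Pb²⁺(aq) + 2 PO₄³⁻(aq)
The solution already contains PO₄³⁻ at 0.345 mol/L. Let s be the molar solubility of Pb₃(PO₄)₂.
[PO₄³⁻] ≈ 0.345 mol/L (common ion dominates); [Pb²⁺] = 3s.
Ksp = [Pb²⁺]^3[PO₄³⁻]^2 = (3s)^3(0.345)^2
(3s)^3 = 2.84×10⁻⁴⁴ / (0.345)^2 = 2.39×10⁻⁴³
s = 2.07×10⁻¹⁵ mol/L

2.07×10⁻¹⁵ M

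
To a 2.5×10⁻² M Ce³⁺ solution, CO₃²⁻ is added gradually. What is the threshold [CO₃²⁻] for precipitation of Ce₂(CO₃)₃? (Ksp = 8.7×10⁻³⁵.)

5.2×10⁻¹¹ M

A salt starts to precipitate once the ion product Q reaches its Ksp.
Ce₂(CO₃)₃(s) ⇌ 2 Ce³⁺(aq) + 3 CO₃²⁻(aq)
Ksp = [Ce³⁺]^2[CO₃²⁻]^3 = [CO₃²⁻]^3(2.5×10⁻²)^2
[CO₃²⁻]^3 = 8.7×10⁻³⁵ / (2.5×10⁻²)^2 = 1.4×10⁻³¹
[CO₃²⁻] = 5.2×10⁻¹¹ M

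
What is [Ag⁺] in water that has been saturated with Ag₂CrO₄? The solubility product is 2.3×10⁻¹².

1.7×10⁻⁴ M

Ag₂CrO₄(s) ⇌ 2 Ag⁺(aq) + CrO₄²⁻(aq)
Call the molar solubility s, so that [Ag⁺] = 2s and [CrO₄²⁻] = s.
Ksp = [Ag⁺]^2[CrO₄²⁻] = (2s)^2 · s = 4s^3 = 2.3×10⁻¹²
s = 8.3×10⁻⁵ mol/L
[Ag⁺] = 2s = 1.7×10⁻⁴ mol/L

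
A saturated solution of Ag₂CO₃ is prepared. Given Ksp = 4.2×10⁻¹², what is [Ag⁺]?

Ag₂CO₃(s) ⇌ 2 Ag⁺(aq) + CO₃²⁻(aq)
For each mole of Ag₂CO₃ that dissolves per liter, [Ag⁺] = 2s and [CO₃²⁻] = s; let s denote this solubility.
Ksp = [Ag⁺]^2[CO₃²⁻] = (2s)^2 · s = 4s^3 = 4.2×10⁻¹²
s = 1.0×10⁻⁴ mol/L
[Ag⁺] = 2s = 2.0×10⁻⁴ mol/L

2.0×10⁻⁴ M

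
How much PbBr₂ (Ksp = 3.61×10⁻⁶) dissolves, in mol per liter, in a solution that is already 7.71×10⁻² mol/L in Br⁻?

6.07×10⁻⁴ M

PbBr₂(s) ⇌ Pb²⁺(aq) + 2 Br⁻(aq)
With Br⁻ already at 7.71×10⁻² mol/L and s small, take [Br⁻] ≈ 7.71×10⁻² mol/L and [Pb²⁺] = s.
Ksp = [Pb²⁺][Br⁻]^2 = s(7.71×10⁻²)^2
s = 3.61×10⁻⁶ / (7.71×10⁻²)^2 = 6.07×10⁻⁴
s = 6.07×10⁻⁴ mol/L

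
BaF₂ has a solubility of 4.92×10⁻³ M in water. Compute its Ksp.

Ksp = 4.76×10⁻⁷

BaF₂(s) ⇌ Ba²⁺(aq) + 2 F⁻(aq)
Call the molar solubility s, so that [Ba²⁺] = s and [F⁻] = 2s.
Ksp = [Ba²⁺][F⁻]^2 = s · (2s)^2 = 4s^3
Ksp = 4 × (4.92×10⁻³)^3 = 4.76×10⁻⁷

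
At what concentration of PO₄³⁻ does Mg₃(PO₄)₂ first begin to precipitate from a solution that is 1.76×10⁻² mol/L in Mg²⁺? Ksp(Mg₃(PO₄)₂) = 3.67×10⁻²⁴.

The threshold for precipitation is Q = Ksp.
Mg₃(PO₄)₂(s) ⇌ 3 Mg²⁺(aq) + 2 PO₄³⁻(aq)
Ksp = [Mg²⁺]^3[PO₄³⁻]^2 = [PO₄³⁻]^2(1.76×10⁻²)^3
[PO₄³⁻]^2 = 3.67×10⁻²⁴ / (1.76×10⁻²)^3 = 6.73×10⁻¹⁹
[PO₄³⁻] = 8.20×10⁻¹⁰ mol/L

8.20×10⁻¹⁰ M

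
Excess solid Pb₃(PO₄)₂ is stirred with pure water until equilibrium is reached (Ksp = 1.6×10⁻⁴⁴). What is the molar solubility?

Pb₃(PO₄)₂(s) ⇌ 3 Pb²⁺(aq) + 2 PO₄³⁻(aq)
With molar solubility s: [Pb²⁺] = 3s, [PO₄³⁻] = 2s.
Ksp = [Pb²⁺]^3[PO₄³⁻]^2 = (3s)^3 · (2s)^2 = 108s^5
108s^5 = 1.6×10⁻⁴⁴  ⇒  s^5 = 1.5×10⁻⁴⁶
Taking the 5th root, s = 6.8×10⁻¹⁰ M.

6.8×10⁻¹⁰ M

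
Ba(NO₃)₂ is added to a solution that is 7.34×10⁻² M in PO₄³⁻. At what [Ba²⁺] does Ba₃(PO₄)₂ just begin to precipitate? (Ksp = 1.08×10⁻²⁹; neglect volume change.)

1.26×10⁻⁹ M

Precipitation begins when Q = Ksp.
Ba₃(PO₄)₂(s) ⇌ 3 Ba²⁺(aq) + 2 PO₄³⁻(aq)
Ksp = [Ba²⁺]^3[PO₄³⁻]^2 = [Ba²⁺]^3(7.34×10⁻²)^2
[Ba²⁺]^3 = 1.08×10⁻²⁹ / (7.34×10⁻²)^2 = 2.00×10⁻²⁷
[Ba²⁺] = 1.26×10⁻⁹ M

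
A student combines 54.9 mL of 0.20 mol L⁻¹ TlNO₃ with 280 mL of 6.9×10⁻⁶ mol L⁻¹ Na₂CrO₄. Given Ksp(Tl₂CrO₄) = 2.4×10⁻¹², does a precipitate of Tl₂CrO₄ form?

The combined volume is 334.9 mL.
[Tl⁺] = (0.20)(54.9)/334.9 = 3.3×10⁻² mol L⁻¹
[CrO₄²⁻] = (6.9×10⁻⁶)(280)/334.9 = 5.8×10⁻⁶ mol L⁻¹
Q = [Tl⁺]^2[CrO₄²⁻] = 6.2×10⁻⁹
Since Q (6.2×10⁻⁹) exceeds Ksp (2.4×10⁻¹²), Tl₂CrO₄ will precipitate.

Yes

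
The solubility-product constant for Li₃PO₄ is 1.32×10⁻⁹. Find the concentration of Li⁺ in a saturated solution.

Li₃PO₄(s) ⇌ 3 Li⁺(aq) + PO₄³⁻(aq)
Call the molar solubility s, so that [Li⁺] = 3s and [PO₄³⁻] = s.
Ksp = [Li⁺]^3[PO₄³⁻] = (3s)^3 · s = 27s^4 = 1.32×10⁻⁹
s = 2.64×10⁻³ M
[Li⁺] = 3s = 7.93×10⁻³ M

7.93×10⁻³ M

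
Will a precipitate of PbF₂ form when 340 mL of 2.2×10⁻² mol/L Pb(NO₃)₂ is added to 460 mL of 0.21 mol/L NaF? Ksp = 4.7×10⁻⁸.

The combined volume is 800 mL.
[Pb²⁺] = (2.2×10⁻²)(340)/800 = 9.4×10⁻³ mol/L
[F⁻] = (0.21)(460)/800 = 0.12 mol/L
Q = [Pb²⁺][F⁻]^2 = 1.4×10⁻⁴
Because Q > Ksp (1.4×10⁻⁴ vs 4.7×10⁻⁸), a precipitate of PbF₂ forms.

Yes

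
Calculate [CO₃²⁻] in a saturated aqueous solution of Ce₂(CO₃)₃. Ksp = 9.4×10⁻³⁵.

Ce₂(CO₃)₃(s) ⇌ 2 Ce³⁺(aq) + 3 CO₃²⁻(aq)
If s mol/L of Ce₂(CO₃)₃ dissolves, [Ce³⁺] = 2s and [CO₃²⁻] = 3s.
Ksp = [Ce³⁺]^2[CO₃²⁻]^3 = (2s)^2 · (3s)^3 = 108s^5 = 9.4×10⁻³⁵
s = 6.1×10⁻⁸ mol L⁻¹
[CO₃²⁻] = 3s = 1.8×10⁻⁷ mol L⁻¹

1.8×10⁻⁷ M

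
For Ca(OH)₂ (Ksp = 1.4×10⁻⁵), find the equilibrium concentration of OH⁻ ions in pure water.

3.0×10⁻² M

Ca(OH)₂(s) ⇌ Ca²⁺(aq) + 2 OH⁻(aq)
Call the molar solubility s, so that [Ca²⁺] = s and [OH⁻] = 2s.
Ksp = [Ca²⁺][OH⁻]^2 = s · (2s)^2 = 4s^3 = 1.4×10⁻⁵
s = 1.5×10⁻² mol/L
[OH⁻] = 2s = 3.0×10⁻² mol/L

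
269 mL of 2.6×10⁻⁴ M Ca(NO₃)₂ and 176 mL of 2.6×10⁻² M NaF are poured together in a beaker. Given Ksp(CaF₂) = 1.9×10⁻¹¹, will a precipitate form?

After mixing, V = 269 mL + 176 mL = 445 mL.
[Ca²⁺] = (2.6×10⁻⁴)(269)/445 = 1.6×10⁻⁴ M
[F⁻] = (2.6×10⁻²)(176)/445 = 1.0×10⁻² M
Q = [Ca²⁺][F⁻]^2 = 1.7×10⁻⁸
Q = 1.7×10⁻⁸ > Ksp = 1.9×10⁻¹¹, so the solution is supersaturated and CaF₂ precipitates.

Yes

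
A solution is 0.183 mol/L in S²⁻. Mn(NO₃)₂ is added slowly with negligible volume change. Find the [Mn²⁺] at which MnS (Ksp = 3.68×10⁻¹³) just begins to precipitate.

A salt starts to precipitate once the ion product Q reaches its Ksp.
MnS(s) ⇌ Mn²⁺(aq) + S²⁻(aq)
Ksp = [Mn²⁺][S²⁻] = [Mn²⁺](0.183)
[Mn²⁺] = 3.68×10⁻¹³ / (0.183) = 2.01×10⁻¹²
[Mn²⁺] = 2.01×10⁻¹² mol/L

2.01×10⁻¹² M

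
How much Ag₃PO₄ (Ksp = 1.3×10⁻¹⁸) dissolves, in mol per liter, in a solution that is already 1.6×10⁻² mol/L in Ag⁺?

3.2×10⁻¹³ M

Ag₃PO₄(s) ⇌ 3 Ag⁺(aq) + PO₄³⁻(aq)
With Ag⁺ already at 1.6×10⁻² mol/L and s small, take [Ag⁺] ≈ 1.6×10⁻² mol/L and [PO₄³⁻] = s.
Ksp = [Ag⁺]^3[PO₄³⁻] = (1.6×10⁻²)^3s
s = 1.3×10⁻¹⁸ / (1.6×10⁻²)^3 = 3.2×10⁻¹³
s = 3.2×10⁻¹³ mol/L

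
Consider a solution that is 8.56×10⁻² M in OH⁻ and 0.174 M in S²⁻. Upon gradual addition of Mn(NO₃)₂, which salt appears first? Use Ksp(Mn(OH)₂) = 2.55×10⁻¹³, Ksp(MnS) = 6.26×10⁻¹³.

MnS

Precipitation of each salt begins when its ion product equals Ksp.
For Mn(OH)₂: [Mn²⁺] = (Ksp/[OH⁻]^2) = 3.48×10⁻¹¹ M
For MnS: [Mn²⁺] = (Ksp/[S²⁻]) = 3.60×10⁻¹² M
Since MnS needs less Mn²⁺ to reach saturation, it precipitates first.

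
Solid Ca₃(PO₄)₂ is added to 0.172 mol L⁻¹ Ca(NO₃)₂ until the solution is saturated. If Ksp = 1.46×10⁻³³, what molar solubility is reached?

Ca₃(PO₄)₂(s) ⇌ 3 Ca²⁺(aq) + 2 PO₄³⁻(aq)
Ca²⁺ is already present at 0.172 mol L⁻¹. If s mol/L of Ca₃(PO₄)₂ dissolves, [PO₄³⁻] = 2s while [Ca²⁺] ≈ 0.172 mol L⁻¹.
Ksp = [Ca²⁺]^3[PO₄³⁻]^2 = (0.172)^3(2s)^2
(2s)^2 = 1.46×10⁻³³ / (0.172)^3 = 2.87×10⁻³¹
s = 2.68×10⁻¹⁶ mol L⁻¹

2.68×10⁻¹⁶ M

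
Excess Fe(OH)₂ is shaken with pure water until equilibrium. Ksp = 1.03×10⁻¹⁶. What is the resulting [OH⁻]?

Fe(OH)₂(s) ⇌ Fe²⁺(aq) + 2 OH⁻(aq)
For each mole of Fe(OH)₂ that dissolves per liter, [Fe²⁺] = s and [OH⁻] = 2s; let s denote this solubility.
Ksp = [Fe²⁺][OH⁻]^2 = s · (2s)^2 = 4s^3 = 1.03×10⁻¹⁶
s = 2.95×10⁻⁶ M
[OH⁻] = 2s = 5.91×10⁻⁶ M

5.91×10⁻⁶ M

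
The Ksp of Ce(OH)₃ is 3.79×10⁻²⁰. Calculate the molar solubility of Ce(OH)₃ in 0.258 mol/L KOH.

Ce(OH)₃(s) ⇌ Ce³⁺(aq) + 3 OH⁻(aq)
The solution already contains OH⁻ at 0.258 mol/L. Let s be the molar solubility of Ce(OH)₃.
[OH⁻] ≈ 0.258 mol/L (common ion dominates); [Ce³⁺] = s.
Ksp = [Ce³⁺][OH⁻]^3 = s(0.258)^3
s = 3.79×10⁻²⁰ / (0.258)^3 = 2.21×10⁻¹⁸
s = 2.21×10⁻¹⁸ mol/L

2.21×10⁻¹⁸ M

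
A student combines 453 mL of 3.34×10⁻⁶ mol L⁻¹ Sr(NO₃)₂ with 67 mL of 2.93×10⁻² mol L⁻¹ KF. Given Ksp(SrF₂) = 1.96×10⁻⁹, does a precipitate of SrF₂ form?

No

After mixing, V = 453 mL + 67 mL = 520 mL.
[Sr²⁺] = (3.34×10⁻⁶)(453)/520 = 2.91×10⁻⁶ mol L⁻¹
[F⁻] = (2.93×10⁻²)(67)/520 = 3.78×10⁻³ mol L⁻¹
Q = [Sr²⁺][F⁻]^2 = 4.15×10⁻¹¹
Q < Ksp (4.15×10⁻¹¹ vs 1.96×10⁻⁹); the solution remains unsaturated and no precipitate forms.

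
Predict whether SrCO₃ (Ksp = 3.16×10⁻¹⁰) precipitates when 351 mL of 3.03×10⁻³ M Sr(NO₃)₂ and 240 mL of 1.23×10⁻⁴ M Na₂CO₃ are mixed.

Yes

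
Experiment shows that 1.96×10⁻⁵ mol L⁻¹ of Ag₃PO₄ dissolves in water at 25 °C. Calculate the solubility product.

Ksp = 3.98×10⁻¹⁸

Ag₃PO₄(s) ⇌ 3 Ag⁺(aq) + PO₄³⁻(aq)
For each mole of Ag₃PO₄ that dissolves per liter, [Ag⁺] = 3s and [PO₄³⁻] = s; let s denote this solubility.
Ksp = [Ag⁺]^3[PO₄³⁻] = (3s)^3 · s = 27s^4
Ksp = 27 × (1.96×10⁻⁵)^4 = 3.98×10⁻¹⁸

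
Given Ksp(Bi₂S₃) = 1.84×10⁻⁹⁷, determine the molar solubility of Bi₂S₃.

Bi₂S₃(s) ⇌ 2 Bi³⁺(aq) + 3 S²⁻(aq)
Call the molar solubility s, so that [Bi³⁺] = 2s and [S²⁻] = 3s.
Ksp = [Bi³⁺]^2[S²⁻]^3 = (2s)^2 · (3s)^3 = 108s^5
108s^5 = 1.84×10⁻⁹⁷  ⇒  s^5 = 1.70×10⁻⁹⁹
Taking the 5th root, s = 1.76×10⁻²⁰ mol/L.

1.76×10⁻²⁰ M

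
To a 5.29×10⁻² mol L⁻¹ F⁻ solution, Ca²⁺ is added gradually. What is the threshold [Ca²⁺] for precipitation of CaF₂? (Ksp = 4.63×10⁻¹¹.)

1.65×10⁻⁸ M

Precipitation begins when Q = Ksp.
CaF₂(s) ⇌ Ca²⁺(aq) + 2 F⁻(aq)
Ksp = [Ca²⁺][F⁻]^2 = [Ca²⁺](5.29×10⁻²)^2
[Ca²⁺] = 4.63×10⁻¹¹ / (5.29×10⁻²)^2 = 1.65×10⁻⁸
[Ca²⁺] = 1.65×10⁻⁸ mol L⁻¹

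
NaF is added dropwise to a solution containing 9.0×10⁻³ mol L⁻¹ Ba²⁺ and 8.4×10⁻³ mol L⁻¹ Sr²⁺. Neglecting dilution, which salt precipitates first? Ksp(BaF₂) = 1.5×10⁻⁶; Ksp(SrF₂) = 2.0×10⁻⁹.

SrF₂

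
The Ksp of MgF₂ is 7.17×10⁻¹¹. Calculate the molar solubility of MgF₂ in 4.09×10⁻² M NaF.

4.29×10⁻⁸ M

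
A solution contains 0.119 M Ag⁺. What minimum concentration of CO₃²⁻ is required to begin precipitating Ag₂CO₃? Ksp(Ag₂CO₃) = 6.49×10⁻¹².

The threshold for precipitation is Q = Ksp.
Ag₂CO₃(s) ⇌ 2 Ag⁺(aq) + CO₃²⁻(aq)
Ksp = [Ag⁺]^2[CO₃²⁻] = [CO₃²⁻](0.119)^2
[CO₃²⁻] = 6.49×10⁻¹² / (0.119)^2 = 4.58×10⁻¹⁰
[CO₃²⁻] = 4.58×10⁻¹⁰ M

4.58×10⁻¹⁰ M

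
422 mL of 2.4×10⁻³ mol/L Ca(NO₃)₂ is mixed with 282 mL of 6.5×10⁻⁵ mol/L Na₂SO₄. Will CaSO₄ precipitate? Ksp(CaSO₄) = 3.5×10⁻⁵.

After mixing, V = 422 mL + 282 mL = 704 mL.
[Ca²⁺] = (2.4×10⁻³)(422)/704 = 1.4×10⁻³ mol/L
[SO₄²⁻] = (6.5×10⁻⁵)(282)/704 = 2.6×10⁻⁵ mol/L
Q = [Ca²⁺][SO₄²⁻] = 3.7×10⁻⁸
Q < Ksp (3.7×10⁻⁸ vs 3.5×10⁻⁵); the solution remains unsaturated and no precipitate forms.

No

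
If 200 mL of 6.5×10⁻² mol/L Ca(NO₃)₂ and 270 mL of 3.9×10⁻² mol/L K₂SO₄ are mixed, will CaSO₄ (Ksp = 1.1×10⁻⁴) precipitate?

Yes

Total volume after mixing = 200 + 270 = 470 mL.
[Ca²⁺] = (6.5×10⁻²)(200)/470 = 2.8×10⁻² mol/L
[SO₄²⁻] = (3.9×10⁻²)(270)/470 = 2.2×10⁻² mol/L
Q = [Ca²⁺][SO₄²⁻] = 6.2×10⁻⁴
Q = 6.2×10⁻⁴ > Ksp = 1.1×10⁻⁴, so the solution is supersaturated and CaSO₄ precipitates.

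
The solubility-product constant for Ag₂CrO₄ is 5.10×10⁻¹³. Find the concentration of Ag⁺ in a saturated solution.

Ag₂CrO₄(s) ⇌ 2 Ag⁺(aq) + CrO₄²⁻(aq)
With molar solubility s: [Ag⁺] = 2s, [CrO₄²⁻] = s.
Ksp = [Ag⁺]^2[CrO₄²⁻] = (2s)^2 · s = 4s^3 = 5.10×10⁻¹³
s = 5.03×10⁻⁵ mol/L
[Ag⁺] = 2s = 1.01×10⁻⁴ mol/L

1.01×10⁻⁴ M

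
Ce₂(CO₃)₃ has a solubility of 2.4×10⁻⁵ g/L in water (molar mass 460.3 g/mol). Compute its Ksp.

Ksp = 4.2×10⁻³⁵

Molar solubility s = (2.4×10⁻⁵ g/L) / (460.3 g/mol) = 5.214×10⁻⁸ mol/L
Ce₂(CO₃)₃(s) ⇌ 2 Ce³⁺(aq) + 3 CO₃²⁻(aq)
Let s be the molar solubility. Then [Ce³⁺] = 2s and [CO₃²⁻] = 3s.
Ksp = [Ce³⁺]^2[CO₃²⁻]^3 = (2s)^2 · (3s)^3 = 108s^5
Ksp = 108 × (5.214×10⁻⁸)^5 = 4.2×10⁻³⁵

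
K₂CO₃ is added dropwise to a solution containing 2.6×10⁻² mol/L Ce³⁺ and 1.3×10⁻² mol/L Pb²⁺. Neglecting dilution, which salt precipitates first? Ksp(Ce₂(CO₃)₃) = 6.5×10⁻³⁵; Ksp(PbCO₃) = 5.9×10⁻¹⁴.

PbCO₃

Each salt precipitates once Q = Ksp for that salt.
For Ce₂(CO₃)₃: [CO₃²⁻] = (Ksp/[Ce³⁺]^2)^(1/3) = 4.6×10⁻¹¹ mol/L
For PbCO₃: [CO₃²⁻] = (Ksp/[Pb²⁺]) = 4.5×10⁻¹² mol/L
The smaller threshold [CO₃²⁻] is reached first, so PbCO₃ precipitates first.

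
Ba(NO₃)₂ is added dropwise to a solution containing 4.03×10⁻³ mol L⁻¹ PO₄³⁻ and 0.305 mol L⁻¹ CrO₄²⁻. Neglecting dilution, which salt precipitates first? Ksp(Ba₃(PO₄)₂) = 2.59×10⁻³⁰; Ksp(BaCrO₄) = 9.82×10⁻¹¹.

Precipitation begins when Q = Ksp.
For Ba₃(PO₄)₂: [Ba²⁺] = (Ksp/[PO₄³⁻]^2)^(1/3) = 5.42×10⁻⁹ mol L⁻¹
For BaCrO₄: [Ba²⁺] = (Ksp/[CrO₄²⁻]) = 3.22×10⁻¹⁰ mol L⁻¹
Since BaCrO₄ needs less Ba²⁺ to reach saturation, it precipitates first.

BaCrO₄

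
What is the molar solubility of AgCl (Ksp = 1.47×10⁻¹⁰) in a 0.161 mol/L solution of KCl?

9.13×10⁻¹⁰ M

AgCl(s) ⇌ Ag⁺(aq) + Cl⁻(aq)
Let s be the solubility of AgCl here. The common ion gives [Cl⁻] ≈ 0.161 mol/L, and [Ag⁺] = s.
Ksp = [Ag⁺][Cl⁻] = s(0.161)
s = 1.47×10⁻¹⁰ / (0.161) = 9.13×10⁻¹⁰
s = 9.13×10⁻¹⁰ mol/L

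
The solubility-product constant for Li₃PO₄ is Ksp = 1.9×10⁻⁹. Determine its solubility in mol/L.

2.9×10⁻³ M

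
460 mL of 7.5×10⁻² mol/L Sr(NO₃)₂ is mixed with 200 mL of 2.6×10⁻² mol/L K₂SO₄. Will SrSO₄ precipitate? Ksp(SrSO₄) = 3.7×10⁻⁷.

Yes

After mixing, V = 460 mL + 200 mL = 660 mL.
[Sr²⁺] = (7.5×10⁻²)(460)/660 = 5.2×10⁻² mol/L
[SO₄²⁻] = (2.6×10⁻²)(200)/660 = 7.9×10⁻³ mol/L
Q = [Sr²⁺][SO₄²⁻] = 4.1×10⁻⁴
Since Q (4.1×10⁻⁴) exceeds Ksp (3.7×10⁻⁷), SrSO₄ will precipitate.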